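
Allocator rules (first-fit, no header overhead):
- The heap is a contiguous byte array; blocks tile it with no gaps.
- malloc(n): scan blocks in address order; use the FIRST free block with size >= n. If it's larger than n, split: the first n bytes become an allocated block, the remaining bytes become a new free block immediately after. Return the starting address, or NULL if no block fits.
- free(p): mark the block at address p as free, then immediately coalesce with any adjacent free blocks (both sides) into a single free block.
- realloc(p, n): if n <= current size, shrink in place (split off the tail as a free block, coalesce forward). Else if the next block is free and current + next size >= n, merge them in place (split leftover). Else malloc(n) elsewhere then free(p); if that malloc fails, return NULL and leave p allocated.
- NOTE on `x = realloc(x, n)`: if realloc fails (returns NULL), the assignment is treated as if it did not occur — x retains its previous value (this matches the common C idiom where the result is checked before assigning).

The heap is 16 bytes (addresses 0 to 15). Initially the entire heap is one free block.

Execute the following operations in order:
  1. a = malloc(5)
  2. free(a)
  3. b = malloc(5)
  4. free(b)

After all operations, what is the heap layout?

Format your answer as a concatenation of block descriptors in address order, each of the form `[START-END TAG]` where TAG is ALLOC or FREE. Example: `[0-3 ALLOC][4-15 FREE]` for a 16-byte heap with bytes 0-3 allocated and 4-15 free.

Op 1: a = malloc(5) -> a = 0; heap: [0-4 ALLOC][5-15 FREE]
Op 2: free(a) -> (freed a); heap: [0-15 FREE]
Op 3: b = malloc(5) -> b = 0; heap: [0-4 ALLOC][5-15 FREE]
Op 4: free(b) -> (freed b); heap: [0-15 FREE]

Answer: [0-15 FREE]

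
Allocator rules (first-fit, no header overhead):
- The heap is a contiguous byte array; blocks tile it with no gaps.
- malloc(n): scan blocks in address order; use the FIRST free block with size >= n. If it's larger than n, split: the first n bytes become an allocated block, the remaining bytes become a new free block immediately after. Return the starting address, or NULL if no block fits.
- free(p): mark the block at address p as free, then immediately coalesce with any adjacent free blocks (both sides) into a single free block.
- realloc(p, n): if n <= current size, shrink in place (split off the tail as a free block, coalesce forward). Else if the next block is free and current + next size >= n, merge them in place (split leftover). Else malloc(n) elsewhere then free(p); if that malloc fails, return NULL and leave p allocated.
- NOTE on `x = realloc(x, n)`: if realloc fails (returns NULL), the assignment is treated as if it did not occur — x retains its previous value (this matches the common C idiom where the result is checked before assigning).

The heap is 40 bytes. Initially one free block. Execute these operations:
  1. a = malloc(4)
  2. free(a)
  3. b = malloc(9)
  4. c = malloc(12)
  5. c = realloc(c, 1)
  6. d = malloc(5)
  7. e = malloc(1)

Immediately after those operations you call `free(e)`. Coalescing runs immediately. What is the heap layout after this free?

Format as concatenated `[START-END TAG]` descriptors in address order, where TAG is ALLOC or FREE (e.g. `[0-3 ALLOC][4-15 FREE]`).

Answer: [0-8 ALLOC][9-9 ALLOC][10-14 ALLOC][15-39 FREE]

Derivation:
Op 1: a = malloc(4) -> a = 0; heap: [0-3 ALLOC][4-39 FREE]
Op 2: free(a) -> (freed a); heap: [0-39 FREE]
Op 3: b = malloc(9) -> b = 0; heap: [0-8 ALLOC][9-39 FREE]
Op 4: c = malloc(12) -> c = 9; heap: [0-8 ALLOC][9-20 ALLOC][21-39 FREE]
Op 5: c = realloc(c, 1) -> c = 9; heap: [0-8 ALLOC][9-9 ALLOC][10-39 FREE]
Op 6: d = malloc(5) -> d = 10; heap: [0-8 ALLOC][9-9 ALLOC][10-14 ALLOC][15-39 FREE]
Op 7: e = malloc(1) -> e = 15; heap: [0-8 ALLOC][9-9 ALLOC][10-14 ALLOC][15-15 ALLOC][16-39 FREE]
free(e): e = 15 -> block [15-15 ALLOC]; mark free, coalesce with adjacent free neighbors -> [0-8 ALLOC][9-9 ALLOC][10-14 ALLOC][15-39 FREE]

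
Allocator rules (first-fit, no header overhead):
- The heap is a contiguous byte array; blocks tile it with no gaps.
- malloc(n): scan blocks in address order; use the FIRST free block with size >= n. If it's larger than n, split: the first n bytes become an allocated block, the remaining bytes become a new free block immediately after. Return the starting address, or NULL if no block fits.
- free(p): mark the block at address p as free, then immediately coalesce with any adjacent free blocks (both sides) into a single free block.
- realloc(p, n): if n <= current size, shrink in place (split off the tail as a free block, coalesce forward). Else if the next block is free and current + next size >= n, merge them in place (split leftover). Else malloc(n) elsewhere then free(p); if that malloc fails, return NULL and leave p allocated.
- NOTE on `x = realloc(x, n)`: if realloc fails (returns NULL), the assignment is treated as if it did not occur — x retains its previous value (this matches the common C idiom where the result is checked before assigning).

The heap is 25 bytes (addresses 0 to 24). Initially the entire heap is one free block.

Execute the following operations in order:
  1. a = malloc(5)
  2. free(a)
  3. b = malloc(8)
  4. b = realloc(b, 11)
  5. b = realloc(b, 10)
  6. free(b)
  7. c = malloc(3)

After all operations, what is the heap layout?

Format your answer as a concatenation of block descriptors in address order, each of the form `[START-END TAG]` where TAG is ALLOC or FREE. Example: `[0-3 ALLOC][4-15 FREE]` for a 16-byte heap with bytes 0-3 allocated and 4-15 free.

Answer: [0-2 ALLOC][3-24 FREE]

Derivation:
Op 1: a = malloc(5) -> a = 0; heap: [0-4 ALLOC][5-24 FREE]
Op 2: free(a) -> (freed a); heap: [0-24 FREE]
Op 3: b = malloc(8) -> b = 0; heap: [0-7 ALLOC][8-24 FREE]
Op 4: b = realloc(b, 11) -> b = 0; heap: [0-10 ALLOC][11-24 FREE]
Op 5: b = realloc(b, 10) -> b = 0; heap: [0-9 ALLOC][10-24 FREE]
Op 6: free(b) -> (freed b); heap: [0-24 FREE]
Op 7: c = malloc(3) -> c = 0; heap: [0-2 ALLOC][3-24 FREE]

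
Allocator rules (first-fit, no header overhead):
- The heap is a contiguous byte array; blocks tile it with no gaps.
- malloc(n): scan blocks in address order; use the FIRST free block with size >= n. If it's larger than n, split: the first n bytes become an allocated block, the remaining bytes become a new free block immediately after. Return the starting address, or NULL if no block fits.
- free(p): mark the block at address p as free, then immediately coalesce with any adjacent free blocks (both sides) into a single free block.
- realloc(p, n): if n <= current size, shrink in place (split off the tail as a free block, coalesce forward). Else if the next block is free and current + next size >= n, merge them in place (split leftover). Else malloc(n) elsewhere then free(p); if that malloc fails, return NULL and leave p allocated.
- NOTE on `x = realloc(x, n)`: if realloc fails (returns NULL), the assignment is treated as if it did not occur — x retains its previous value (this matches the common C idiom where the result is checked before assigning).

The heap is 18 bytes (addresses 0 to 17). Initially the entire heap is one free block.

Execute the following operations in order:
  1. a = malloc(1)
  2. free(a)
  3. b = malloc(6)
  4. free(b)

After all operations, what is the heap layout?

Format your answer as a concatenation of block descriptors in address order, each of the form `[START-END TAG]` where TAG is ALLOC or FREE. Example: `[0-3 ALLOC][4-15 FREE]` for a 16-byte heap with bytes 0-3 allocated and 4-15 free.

Answer: [0-17 FREE]

Derivation:
Op 1: a = malloc(1) -> a = 0; heap: [0-0 ALLOC][1-17 FREE]
Op 2: free(a) -> (freed a); heap: [0-17 FREE]
Op 3: b = malloc(6) -> b = 0; heap: [0-5 ALLOC][6-17 FREE]
Op 4: free(b) -> (freed b); heap: [0-17 FREE]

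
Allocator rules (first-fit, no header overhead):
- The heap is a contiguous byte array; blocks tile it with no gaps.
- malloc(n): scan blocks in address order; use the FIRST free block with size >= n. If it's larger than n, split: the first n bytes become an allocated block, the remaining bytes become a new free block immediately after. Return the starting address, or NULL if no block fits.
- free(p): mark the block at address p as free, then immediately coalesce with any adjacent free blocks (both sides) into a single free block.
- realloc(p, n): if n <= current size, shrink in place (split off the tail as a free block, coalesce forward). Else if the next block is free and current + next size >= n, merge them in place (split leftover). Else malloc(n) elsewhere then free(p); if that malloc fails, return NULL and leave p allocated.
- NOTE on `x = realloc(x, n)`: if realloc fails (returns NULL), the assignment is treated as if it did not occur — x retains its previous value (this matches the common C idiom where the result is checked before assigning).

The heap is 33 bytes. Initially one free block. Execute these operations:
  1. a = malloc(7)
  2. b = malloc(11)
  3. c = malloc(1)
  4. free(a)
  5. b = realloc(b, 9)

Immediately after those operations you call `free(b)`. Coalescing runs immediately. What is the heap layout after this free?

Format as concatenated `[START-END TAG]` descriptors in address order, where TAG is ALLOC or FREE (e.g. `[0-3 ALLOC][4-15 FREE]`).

Op 1: a = malloc(7) -> a = 0; heap: [0-6 ALLOC][7-32 FREE]
Op 2: b = malloc(11) -> b = 7; heap: [0-6 ALLOC][7-17 ALLOC][18-32 FREE]
Op 3: c = malloc(1) -> c = 18; heap: [0-6 ALLOC][7-17 ALLOC][18-18 ALLOC][19-32 FREE]
Op 4: free(a) -> (freed a); heap: [0-6 FREE][7-17 ALLOC][18-18 ALLOC][19-32 FREE]
Op 5: b = realloc(b, 9) -> b = 7; heap: [0-6 FREE][7-15 ALLOC][16-17 FREE][18-18 ALLOC][19-32 FREE]
free(b): b = 7 -> block [7-15 ALLOC]; mark free, coalesce with adjacent free neighbors -> [0-17 FREE][18-18 ALLOC][19-32 FREE]

Answer: [0-17 FREE][18-18 ALLOC][19-32 FREE]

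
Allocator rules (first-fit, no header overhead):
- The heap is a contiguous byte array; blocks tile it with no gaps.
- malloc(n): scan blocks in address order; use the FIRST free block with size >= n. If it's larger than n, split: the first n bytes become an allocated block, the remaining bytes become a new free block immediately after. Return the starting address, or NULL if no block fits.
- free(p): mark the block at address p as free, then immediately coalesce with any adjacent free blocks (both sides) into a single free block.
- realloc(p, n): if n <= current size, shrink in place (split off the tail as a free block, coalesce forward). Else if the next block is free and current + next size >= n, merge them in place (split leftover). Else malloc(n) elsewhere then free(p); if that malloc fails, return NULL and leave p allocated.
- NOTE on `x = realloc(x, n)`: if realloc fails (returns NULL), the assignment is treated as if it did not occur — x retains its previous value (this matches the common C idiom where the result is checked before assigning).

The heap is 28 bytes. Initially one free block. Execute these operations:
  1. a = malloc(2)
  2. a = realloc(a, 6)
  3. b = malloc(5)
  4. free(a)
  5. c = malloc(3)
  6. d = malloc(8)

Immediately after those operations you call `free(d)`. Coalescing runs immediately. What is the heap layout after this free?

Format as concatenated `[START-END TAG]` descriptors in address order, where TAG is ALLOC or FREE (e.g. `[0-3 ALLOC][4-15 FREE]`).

Op 1: a = malloc(2) -> a = 0; heap: [0-1 ALLOC][2-27 FREE]
Op 2: a = realloc(a, 6) -> a = 0; heap: [0-5 ALLOC][6-27 FREE]
Op 3: b = malloc(5) -> b = 6; heap: [0-5 ALLOC][6-10 ALLOC][11-27 FREE]
Op 4: free(a) -> (freed a); heap: [0-5 FREE][6-10 ALLOC][11-27 FREE]
Op 5: c = malloc(3) -> c = 0; heap: [0-2 ALLOC][3-5 FREE][6-10 ALLOC][11-27 FREE]
Op 6: d = malloc(8) -> d = 11; heap: [0-2 ALLOC][3-5 FREE][6-10 ALLOC][11-18 ALLOC][19-27 FREE]
free(d): d = 11 -> block [11-18 ALLOC]; mark free, coalesce with adjacent free neighbors -> [0-2 ALLOC][3-5 FREE][6-10 ALLOC][11-27 FREE]

Answer: [0-2 ALLOC][3-5 FREE][6-10 ALLOC][11-27 FREE]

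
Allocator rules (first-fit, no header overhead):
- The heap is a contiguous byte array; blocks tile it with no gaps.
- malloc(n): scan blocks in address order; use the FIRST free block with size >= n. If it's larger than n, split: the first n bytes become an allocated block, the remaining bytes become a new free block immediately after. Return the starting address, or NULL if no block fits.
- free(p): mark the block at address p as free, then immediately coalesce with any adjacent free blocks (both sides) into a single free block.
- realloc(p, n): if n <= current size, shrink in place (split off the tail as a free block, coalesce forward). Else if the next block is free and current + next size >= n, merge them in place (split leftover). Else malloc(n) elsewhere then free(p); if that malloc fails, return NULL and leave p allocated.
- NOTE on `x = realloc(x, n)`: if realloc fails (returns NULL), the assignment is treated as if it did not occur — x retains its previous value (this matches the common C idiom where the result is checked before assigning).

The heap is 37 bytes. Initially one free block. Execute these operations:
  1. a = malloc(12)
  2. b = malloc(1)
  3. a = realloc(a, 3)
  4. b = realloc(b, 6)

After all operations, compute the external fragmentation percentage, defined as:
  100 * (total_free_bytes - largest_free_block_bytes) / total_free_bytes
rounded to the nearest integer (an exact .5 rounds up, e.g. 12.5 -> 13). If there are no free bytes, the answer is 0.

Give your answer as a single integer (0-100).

Answer: 32

Derivation:
Op 1: a = malloc(12) -> a = 0; heap: [0-11 ALLOC][12-36 FREE]
Op 2: b = malloc(1) -> b = 12; heap: [0-11 ALLOC][12-12 ALLOC][13-36 FREE]
Op 3: a = realloc(a, 3) -> a = 0; heap: [0-2 ALLOC][3-11 FREE][12-12 ALLOC][13-36 FREE]
Op 4: b = realloc(b, 6) -> b = 12; heap: [0-2 ALLOC][3-11 FREE][12-17 ALLOC][18-36 FREE]
Free blocks: [9 19] total_free=28 largest=19 -> 100*(28-19)/28 = 900/28 ≈ 32.143 -> rounds to 32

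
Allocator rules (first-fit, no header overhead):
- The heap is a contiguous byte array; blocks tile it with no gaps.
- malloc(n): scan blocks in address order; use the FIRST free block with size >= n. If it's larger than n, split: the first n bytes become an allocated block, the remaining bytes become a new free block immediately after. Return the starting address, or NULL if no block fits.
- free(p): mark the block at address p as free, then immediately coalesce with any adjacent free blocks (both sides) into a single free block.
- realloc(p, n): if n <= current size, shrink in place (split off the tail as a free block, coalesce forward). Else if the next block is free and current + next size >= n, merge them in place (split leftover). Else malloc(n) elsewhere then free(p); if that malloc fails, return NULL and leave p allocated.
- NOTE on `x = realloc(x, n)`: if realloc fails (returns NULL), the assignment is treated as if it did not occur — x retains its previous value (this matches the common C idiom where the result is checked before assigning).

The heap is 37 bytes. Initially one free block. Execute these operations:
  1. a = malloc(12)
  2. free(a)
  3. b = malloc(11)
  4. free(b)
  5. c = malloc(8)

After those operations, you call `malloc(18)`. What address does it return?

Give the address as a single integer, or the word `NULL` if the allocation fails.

Answer: 8

Derivation:
Op 1: a = malloc(12) -> a = 0; heap: [0-11 ALLOC][12-36 FREE]
Op 2: free(a) -> (freed a); heap: [0-36 FREE]
Op 3: b = malloc(11) -> b = 0; heap: [0-10 ALLOC][11-36 FREE]
Op 4: free(b) -> (freed b); heap: [0-36 FREE]
Op 5: c = malloc(8) -> c = 0; heap: [0-7 ALLOC][8-36 FREE]
malloc(18): first-fit scan over [0-7 ALLOC][8-36 FREE] -> 8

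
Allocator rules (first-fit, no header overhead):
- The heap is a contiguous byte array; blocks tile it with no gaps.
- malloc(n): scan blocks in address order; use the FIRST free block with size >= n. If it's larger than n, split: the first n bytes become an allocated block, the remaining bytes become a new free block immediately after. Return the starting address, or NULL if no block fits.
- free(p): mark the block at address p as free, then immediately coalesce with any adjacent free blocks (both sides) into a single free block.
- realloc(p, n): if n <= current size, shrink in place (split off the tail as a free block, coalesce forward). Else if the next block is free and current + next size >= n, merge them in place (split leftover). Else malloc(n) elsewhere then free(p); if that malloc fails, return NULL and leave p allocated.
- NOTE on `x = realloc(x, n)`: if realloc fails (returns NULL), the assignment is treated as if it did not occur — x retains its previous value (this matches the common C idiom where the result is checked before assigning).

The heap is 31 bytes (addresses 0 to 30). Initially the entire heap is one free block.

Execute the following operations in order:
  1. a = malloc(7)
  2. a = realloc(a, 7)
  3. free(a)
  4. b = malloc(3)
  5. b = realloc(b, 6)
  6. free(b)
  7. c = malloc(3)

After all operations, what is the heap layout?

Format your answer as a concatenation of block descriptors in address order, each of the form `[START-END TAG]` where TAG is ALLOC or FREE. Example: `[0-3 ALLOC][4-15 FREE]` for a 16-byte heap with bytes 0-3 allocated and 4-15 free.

Answer: [0-2 ALLOC][3-30 FREE]

Derivation:
Op 1: a = malloc(7) -> a = 0; heap: [0-6 ALLOC][7-30 FREE]
Op 2: a = realloc(a, 7) -> a = 0; heap: [0-6 ALLOC][7-30 FREE]
Op 3: free(a) -> (freed a); heap: [0-30 FREE]
Op 4: b = malloc(3) -> b = 0; heap: [0-2 ALLOC][3-30 FREE]
Op 5: b = realloc(b, 6) -> b = 0; heap: [0-5 ALLOC][6-30 FREE]
Op 6: free(b) -> (freed b); heap: [0-30 FREE]
Op 7: c = malloc(3) -> c = 0; heap: [0-2 ALLOC][3-30 FREE]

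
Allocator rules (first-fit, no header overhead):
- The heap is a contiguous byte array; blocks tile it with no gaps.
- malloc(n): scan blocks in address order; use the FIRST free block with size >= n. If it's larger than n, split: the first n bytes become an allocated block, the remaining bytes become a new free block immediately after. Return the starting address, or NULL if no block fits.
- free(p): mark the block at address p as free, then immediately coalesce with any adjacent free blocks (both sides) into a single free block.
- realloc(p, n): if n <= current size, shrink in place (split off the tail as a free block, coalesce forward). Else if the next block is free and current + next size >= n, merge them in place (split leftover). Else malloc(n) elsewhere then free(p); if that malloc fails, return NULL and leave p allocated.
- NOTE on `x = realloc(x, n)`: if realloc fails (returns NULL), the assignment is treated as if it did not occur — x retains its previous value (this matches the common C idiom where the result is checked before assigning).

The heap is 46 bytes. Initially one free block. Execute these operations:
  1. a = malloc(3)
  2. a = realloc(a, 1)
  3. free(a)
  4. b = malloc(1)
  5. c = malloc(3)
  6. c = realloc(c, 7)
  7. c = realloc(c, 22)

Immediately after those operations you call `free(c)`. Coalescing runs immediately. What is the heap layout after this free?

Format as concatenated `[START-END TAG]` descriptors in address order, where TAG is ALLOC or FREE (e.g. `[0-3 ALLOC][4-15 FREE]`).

Answer: [0-0 ALLOC][1-45 FREE]

Derivation:
Op 1: a = malloc(3) -> a = 0; heap: [0-2 ALLOC][3-45 FREE]
Op 2: a = realloc(a, 1) -> a = 0; heap: [0-0 ALLOC][1-45 FREE]
Op 3: free(a) -> (freed a); heap: [0-45 FREE]
Op 4: b = malloc(1) -> b = 0; heap: [0-0 ALLOC][1-45 FREE]
Op 5: c = malloc(3) -> c = 1; heap: [0-0 ALLOC][1-3 ALLOC][4-45 FREE]
Op 6: c = realloc(c, 7) -> c = 1; heap: [0-0 ALLOC][1-7 ALLOC][8-45 FREE]
Op 7: c = realloc(c, 22) -> c = 1; heap: [0-0 ALLOC][1-22 ALLOC][23-45 FREE]
free(c): c = 1 -> block [1-22 ALLOC]; mark free, coalesce with adjacent free neighbors -> [0-0 ALLOC][1-45 FREE]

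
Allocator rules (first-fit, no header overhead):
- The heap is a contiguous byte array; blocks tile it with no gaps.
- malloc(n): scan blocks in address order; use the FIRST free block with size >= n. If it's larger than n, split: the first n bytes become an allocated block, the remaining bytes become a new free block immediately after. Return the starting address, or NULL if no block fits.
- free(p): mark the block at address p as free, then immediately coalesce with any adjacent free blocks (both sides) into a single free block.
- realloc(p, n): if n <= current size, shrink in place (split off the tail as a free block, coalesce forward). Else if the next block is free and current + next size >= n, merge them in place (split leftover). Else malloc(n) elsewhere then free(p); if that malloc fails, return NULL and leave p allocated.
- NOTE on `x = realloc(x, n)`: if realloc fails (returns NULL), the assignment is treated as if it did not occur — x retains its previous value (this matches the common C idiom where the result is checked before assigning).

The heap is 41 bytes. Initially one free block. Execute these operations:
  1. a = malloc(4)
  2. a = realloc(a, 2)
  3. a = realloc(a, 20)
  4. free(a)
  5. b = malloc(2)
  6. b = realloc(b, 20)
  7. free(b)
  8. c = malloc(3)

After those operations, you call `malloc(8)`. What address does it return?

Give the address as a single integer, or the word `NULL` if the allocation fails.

Op 1: a = malloc(4) -> a = 0; heap: [0-3 ALLOC][4-40 FREE]
Op 2: a = realloc(a, 2) -> a = 0; heap: [0-1 ALLOC][2-40 FREE]
Op 3: a = realloc(a, 20) -> a = 0; heap: [0-19 ALLOC][20-40 FREE]
Op 4: free(a) -> (freed a); heap: [0-40 FREE]
Op 5: b = malloc(2) -> b = 0; heap: [0-1 ALLOC][2-40 FREE]
Op 6: b = realloc(b, 20) -> b = 0; heap: [0-19 ALLOC][20-40 FREE]
Op 7: free(b) -> (freed b); heap: [0-40 FREE]
Op 8: c = malloc(3) -> c = 0; heap: [0-2 ALLOC][3-40 FREE]
malloc(8): first-fit scan over [0-2 ALLOC][3-40 FREE] -> 3

Answer: 3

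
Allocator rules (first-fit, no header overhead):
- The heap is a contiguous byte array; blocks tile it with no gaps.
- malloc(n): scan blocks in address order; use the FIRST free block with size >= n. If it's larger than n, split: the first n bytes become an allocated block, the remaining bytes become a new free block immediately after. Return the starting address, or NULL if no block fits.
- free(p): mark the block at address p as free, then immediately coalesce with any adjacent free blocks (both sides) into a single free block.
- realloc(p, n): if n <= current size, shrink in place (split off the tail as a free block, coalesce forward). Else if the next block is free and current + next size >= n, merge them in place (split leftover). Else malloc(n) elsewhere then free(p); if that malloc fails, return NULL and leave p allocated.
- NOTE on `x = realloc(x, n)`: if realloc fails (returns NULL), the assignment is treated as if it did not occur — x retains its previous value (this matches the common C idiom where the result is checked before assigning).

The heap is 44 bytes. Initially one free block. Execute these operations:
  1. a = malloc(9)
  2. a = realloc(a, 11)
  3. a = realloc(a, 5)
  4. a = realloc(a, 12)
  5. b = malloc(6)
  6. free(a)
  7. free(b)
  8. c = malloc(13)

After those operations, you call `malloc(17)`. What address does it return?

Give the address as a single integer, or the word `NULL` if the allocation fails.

Op 1: a = malloc(9) -> a = 0; heap: [0-8 ALLOC][9-43 FREE]
Op 2: a = realloc(a, 11) -> a = 0; heap: [0-10 ALLOC][11-43 FREE]
Op 3: a = realloc(a, 5) -> a = 0; heap: [0-4 ALLOC][5-43 FREE]
Op 4: a = realloc(a, 12) -> a = 0; heap: [0-11 ALLOC][12-43 FREE]
Op 5: b = malloc(6) -> b = 12; heap: [0-11 ALLOC][12-17 ALLOC][18-43 FREE]
Op 6: free(a) -> (freed a); heap: [0-11 FREE][12-17 ALLOC][18-43 FREE]
Op 7: free(b) -> (freed b); heap: [0-43 FREE]
Op 8: c = malloc(13) -> c = 0; heap: [0-12 ALLOC][13-43 FREE]
malloc(17): first-fit scan over [0-12 ALLOC][13-43 FREE] -> 13

Answer: 13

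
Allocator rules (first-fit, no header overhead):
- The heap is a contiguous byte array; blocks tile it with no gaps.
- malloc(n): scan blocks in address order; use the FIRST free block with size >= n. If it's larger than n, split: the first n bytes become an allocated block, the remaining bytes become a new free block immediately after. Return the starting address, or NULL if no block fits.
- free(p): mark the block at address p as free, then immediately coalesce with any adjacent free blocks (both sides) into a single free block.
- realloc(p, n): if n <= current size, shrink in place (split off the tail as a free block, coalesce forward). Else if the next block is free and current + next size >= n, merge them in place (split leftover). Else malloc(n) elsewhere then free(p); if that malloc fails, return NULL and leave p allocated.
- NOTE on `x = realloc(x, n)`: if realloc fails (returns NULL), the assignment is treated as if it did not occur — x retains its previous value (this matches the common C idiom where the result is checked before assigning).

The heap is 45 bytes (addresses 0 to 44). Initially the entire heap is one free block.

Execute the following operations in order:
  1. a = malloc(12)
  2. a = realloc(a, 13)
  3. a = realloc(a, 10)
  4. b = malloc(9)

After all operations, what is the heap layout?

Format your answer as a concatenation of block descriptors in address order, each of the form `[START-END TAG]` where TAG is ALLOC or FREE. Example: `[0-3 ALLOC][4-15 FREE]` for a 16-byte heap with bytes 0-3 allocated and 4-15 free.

Answer: [0-9 ALLOC][10-18 ALLOC][19-44 FREE]

Derivation:
Op 1: a = malloc(12) -> a = 0; heap: [0-11 ALLOC][12-44 FREE]
Op 2: a = realloc(a, 13) -> a = 0; heap: [0-12 ALLOC][13-44 FREE]
Op 3: a = realloc(a, 10) -> a = 0; heap: [0-9 ALLOC][10-44 FREE]
Op 4: b = malloc(9) -> b = 10; heap: [0-9 ALLOC][10-18 ALLOC][19-44 FREE]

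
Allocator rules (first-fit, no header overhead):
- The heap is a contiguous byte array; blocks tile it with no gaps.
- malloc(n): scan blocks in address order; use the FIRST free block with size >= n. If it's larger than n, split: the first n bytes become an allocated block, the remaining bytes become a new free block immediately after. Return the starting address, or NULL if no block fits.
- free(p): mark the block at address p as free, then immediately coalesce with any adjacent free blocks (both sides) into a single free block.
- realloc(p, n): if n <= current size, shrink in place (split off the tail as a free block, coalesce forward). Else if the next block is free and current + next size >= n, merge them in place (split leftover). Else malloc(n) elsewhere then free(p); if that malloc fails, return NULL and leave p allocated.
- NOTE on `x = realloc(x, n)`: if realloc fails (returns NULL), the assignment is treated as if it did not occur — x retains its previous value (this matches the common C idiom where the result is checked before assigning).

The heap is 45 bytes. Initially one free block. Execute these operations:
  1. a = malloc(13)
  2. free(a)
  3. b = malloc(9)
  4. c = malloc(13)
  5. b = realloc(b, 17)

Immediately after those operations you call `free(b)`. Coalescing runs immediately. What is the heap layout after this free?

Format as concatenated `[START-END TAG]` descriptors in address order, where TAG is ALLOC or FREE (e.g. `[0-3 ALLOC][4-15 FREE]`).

Op 1: a = malloc(13) -> a = 0; heap: [0-12 ALLOC][13-44 FREE]
Op 2: free(a) -> (freed a); heap: [0-44 FREE]
Op 3: b = malloc(9) -> b = 0; heap: [0-8 ALLOC][9-44 FREE]
Op 4: c = malloc(13) -> c = 9; heap: [0-8 ALLOC][9-21 ALLOC][22-44 FREE]
Op 5: b = realloc(b, 17) -> b = 22; heap: [0-8 FREE][9-21 ALLOC][22-38 ALLOC][39-44 FREE]
free(b): b = 22 -> block [22-38 ALLOC]; mark free, coalesce with adjacent free neighbors -> [0-8 FREE][9-21 ALLOC][22-44 FREE]

Answer: [0-8 FREE][9-21 ALLOC][22-44 FREE]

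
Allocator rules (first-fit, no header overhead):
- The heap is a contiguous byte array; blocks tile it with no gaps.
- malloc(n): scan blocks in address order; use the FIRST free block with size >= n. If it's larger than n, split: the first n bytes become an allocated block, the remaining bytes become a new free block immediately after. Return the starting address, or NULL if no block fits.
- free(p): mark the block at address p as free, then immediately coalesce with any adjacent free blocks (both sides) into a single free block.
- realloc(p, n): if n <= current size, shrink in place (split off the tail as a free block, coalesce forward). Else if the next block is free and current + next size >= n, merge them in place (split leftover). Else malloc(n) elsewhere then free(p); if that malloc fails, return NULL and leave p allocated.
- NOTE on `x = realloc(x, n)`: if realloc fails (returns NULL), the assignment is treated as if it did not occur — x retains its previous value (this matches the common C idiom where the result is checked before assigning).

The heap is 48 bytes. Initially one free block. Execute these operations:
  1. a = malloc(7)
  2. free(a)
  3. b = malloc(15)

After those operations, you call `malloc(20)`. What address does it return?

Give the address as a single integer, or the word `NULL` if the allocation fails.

Answer: 15

Derivation:
Op 1: a = malloc(7) -> a = 0; heap: [0-6 ALLOC][7-47 FREE]
Op 2: free(a) -> (freed a); heap: [0-47 FREE]
Op 3: b = malloc(15) -> b = 0; heap: [0-14 ALLOC][15-47 FREE]
malloc(20): first-fit scan over [0-14 ALLOC][15-47 FREE] -> 15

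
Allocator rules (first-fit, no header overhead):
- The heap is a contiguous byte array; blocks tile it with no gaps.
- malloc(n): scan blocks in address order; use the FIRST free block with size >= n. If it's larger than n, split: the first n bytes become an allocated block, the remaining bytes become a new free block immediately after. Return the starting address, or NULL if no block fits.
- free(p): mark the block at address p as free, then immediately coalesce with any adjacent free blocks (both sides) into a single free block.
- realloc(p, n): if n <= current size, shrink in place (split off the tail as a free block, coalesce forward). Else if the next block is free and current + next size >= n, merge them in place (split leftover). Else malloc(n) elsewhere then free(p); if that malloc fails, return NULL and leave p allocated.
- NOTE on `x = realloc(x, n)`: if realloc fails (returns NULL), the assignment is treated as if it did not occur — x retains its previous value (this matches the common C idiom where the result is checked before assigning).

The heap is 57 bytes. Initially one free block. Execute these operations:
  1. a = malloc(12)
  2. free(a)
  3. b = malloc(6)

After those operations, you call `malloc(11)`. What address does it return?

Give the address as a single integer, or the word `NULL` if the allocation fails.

Op 1: a = malloc(12) -> a = 0; heap: [0-11 ALLOC][12-56 FREE]
Op 2: free(a) -> (freed a); heap: [0-56 FREE]
Op 3: b = malloc(6) -> b = 0; heap: [0-5 ALLOC][6-56 FREE]
malloc(11): first-fit scan over [0-5 ALLOC][6-56 FREE] -> 6

Answer: 6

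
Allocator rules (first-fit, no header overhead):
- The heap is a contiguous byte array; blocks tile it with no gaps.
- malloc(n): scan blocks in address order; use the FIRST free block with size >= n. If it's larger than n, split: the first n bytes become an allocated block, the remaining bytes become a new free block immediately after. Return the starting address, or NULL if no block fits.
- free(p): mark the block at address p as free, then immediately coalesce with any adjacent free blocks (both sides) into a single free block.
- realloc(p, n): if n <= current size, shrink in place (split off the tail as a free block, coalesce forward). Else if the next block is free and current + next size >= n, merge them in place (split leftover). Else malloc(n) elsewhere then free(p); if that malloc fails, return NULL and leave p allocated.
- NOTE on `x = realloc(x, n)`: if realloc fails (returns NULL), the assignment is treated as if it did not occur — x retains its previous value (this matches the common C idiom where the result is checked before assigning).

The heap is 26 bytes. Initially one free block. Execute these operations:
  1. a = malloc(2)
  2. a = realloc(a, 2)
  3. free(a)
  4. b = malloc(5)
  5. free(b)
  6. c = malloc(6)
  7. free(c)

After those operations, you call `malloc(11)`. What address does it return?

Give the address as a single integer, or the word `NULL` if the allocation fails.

Answer: 0

Derivation:
Op 1: a = malloc(2) -> a = 0; heap: [0-1 ALLOC][2-25 FREE]
Op 2: a = realloc(a, 2) -> a = 0; heap: [0-1 ALLOC][2-25 FREE]
Op 3: free(a) -> (freed a); heap: [0-25 FREE]
Op 4: b = malloc(5) -> b = 0; heap: [0-4 ALLOC][5-25 FREE]
Op 5: free(b) -> (freed b); heap: [0-25 FREE]
Op 6: c = malloc(6) -> c = 0; heap: [0-5 ALLOC][6-25 FREE]
Op 7: free(c) -> (freed c); heap: [0-25 FREE]
malloc(11): first-fit scan over [0-25 FREE] -> 0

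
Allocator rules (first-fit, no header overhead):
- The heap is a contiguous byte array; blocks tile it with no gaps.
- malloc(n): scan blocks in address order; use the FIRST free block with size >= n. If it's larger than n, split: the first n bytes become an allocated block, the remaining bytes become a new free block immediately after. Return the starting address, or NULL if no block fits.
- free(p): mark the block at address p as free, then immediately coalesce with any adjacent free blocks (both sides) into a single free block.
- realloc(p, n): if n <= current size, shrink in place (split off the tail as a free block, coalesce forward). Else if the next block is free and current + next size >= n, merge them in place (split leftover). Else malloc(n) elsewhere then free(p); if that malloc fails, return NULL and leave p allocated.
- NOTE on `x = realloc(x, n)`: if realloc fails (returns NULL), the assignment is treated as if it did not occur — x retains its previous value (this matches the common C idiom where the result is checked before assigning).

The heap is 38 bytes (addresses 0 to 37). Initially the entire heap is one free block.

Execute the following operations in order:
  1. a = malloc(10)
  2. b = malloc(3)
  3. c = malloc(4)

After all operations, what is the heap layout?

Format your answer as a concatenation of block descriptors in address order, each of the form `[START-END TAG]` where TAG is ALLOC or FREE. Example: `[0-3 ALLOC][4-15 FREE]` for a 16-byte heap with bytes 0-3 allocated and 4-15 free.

Answer: [0-9 ALLOC][10-12 ALLOC][13-16 ALLOC][17-37 FREE]

Derivation:
Op 1: a = malloc(10) -> a = 0; heap: [0-9 ALLOC][10-37 FREE]
Op 2: b = malloc(3) -> b = 10; heap: [0-9 ALLOC][10-12 ALLOC][13-37 FREE]
Op 3: c = malloc(4) -> c = 13; heap: [0-9 ALLOC][10-12 ALLOC][13-16 ALLOC][17-37 FREE]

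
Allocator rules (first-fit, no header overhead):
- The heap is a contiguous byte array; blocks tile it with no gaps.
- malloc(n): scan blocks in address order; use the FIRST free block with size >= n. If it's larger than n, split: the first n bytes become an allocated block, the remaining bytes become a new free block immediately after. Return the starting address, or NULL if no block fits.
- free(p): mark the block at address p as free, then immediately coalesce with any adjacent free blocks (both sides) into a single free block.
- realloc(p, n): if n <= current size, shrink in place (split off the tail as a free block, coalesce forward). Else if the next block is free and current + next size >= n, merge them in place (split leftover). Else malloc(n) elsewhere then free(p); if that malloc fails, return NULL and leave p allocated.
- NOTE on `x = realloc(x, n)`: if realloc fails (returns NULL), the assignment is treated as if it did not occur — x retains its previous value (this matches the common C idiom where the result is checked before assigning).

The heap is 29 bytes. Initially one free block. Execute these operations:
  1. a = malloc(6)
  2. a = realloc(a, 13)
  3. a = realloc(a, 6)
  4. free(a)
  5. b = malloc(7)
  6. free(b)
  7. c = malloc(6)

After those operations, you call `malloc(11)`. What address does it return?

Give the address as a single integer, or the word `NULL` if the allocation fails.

Answer: 6

Derivation:
Op 1: a = malloc(6) -> a = 0; heap: [0-5 ALLOC][6-28 FREE]
Op 2: a = realloc(a, 13) -> a = 0; heap: [0-12 ALLOC][13-28 FREE]
Op 3: a = realloc(a, 6) -> a = 0; heap: [0-5 ALLOC][6-28 FREE]
Op 4: free(a) -> (freed a); heap: [0-28 FREE]
Op 5: b = malloc(7) -> b = 0; heap: [0-6 ALLOC][7-28 FREE]
Op 6: free(b) -> (freed b); heap: [0-28 FREE]
Op 7: c = malloc(6) -> c = 0; heap: [0-5 ALLOC][6-28 FREE]
malloc(11): first-fit scan over [0-5 ALLOC][6-28 FREE] -> 6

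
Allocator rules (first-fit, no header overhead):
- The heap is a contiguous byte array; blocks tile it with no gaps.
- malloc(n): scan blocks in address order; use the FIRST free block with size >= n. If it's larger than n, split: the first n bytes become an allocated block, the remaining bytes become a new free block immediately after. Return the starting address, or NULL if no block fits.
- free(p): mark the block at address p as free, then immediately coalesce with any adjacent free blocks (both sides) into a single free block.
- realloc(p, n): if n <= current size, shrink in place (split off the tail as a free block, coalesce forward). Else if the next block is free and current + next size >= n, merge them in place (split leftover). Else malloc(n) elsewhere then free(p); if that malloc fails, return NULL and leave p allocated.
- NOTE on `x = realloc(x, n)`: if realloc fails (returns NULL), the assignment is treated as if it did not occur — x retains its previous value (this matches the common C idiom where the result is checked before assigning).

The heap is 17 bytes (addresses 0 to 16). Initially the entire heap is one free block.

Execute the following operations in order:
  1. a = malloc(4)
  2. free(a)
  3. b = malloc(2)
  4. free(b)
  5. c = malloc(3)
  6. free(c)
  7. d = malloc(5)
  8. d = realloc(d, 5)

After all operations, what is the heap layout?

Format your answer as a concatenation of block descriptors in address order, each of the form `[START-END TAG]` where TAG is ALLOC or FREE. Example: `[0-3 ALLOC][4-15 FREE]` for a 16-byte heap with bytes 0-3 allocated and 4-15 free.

Answer: [0-4 ALLOC][5-16 FREE]

Derivation:
Op 1: a = malloc(4) -> a = 0; heap: [0-3 ALLOC][4-16 FREE]
Op 2: free(a) -> (freed a); heap: [0-16 FREE]
Op 3: b = malloc(2) -> b = 0; heap: [0-1 ALLOC][2-16 FREE]
Op 4: free(b) -> (freed b); heap: [0-16 FREE]
Op 5: c = malloc(3) -> c = 0; heap: [0-2 ALLOC][3-16 FREE]
Op 6: free(c) -> (freed c); heap: [0-16 FREE]
Op 7: d = malloc(5) -> d = 0; heap: [0-4 ALLOC][5-16 FREE]
Op 8: d = realloc(d, 5) -> d = 0; heap: [0-4 ALLOC][5-16 FREE]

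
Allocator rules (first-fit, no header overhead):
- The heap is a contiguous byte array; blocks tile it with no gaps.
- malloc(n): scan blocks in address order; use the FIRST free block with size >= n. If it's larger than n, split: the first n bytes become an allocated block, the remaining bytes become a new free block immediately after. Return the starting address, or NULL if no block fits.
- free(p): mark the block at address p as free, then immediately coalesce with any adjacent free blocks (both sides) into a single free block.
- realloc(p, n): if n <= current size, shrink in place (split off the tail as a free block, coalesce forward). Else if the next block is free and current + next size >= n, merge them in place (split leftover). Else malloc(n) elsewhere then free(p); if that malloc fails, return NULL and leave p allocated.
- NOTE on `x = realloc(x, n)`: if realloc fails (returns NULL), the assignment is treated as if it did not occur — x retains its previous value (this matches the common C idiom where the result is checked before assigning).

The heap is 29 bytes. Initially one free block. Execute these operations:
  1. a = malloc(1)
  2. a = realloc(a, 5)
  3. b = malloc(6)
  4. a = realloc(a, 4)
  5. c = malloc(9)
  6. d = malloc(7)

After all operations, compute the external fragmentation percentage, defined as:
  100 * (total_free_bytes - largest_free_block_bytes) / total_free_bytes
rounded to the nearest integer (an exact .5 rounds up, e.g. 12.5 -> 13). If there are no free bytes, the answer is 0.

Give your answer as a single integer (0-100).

Op 1: a = malloc(1) -> a = 0; heap: [0-0 ALLOC][1-28 FREE]
Op 2: a = realloc(a, 5) -> a = 0; heap: [0-4 ALLOC][5-28 FREE]
Op 3: b = malloc(6) -> b = 5; heap: [0-4 ALLOC][5-10 ALLOC][11-28 FREE]
Op 4: a = realloc(a, 4) -> a = 0; heap: [0-3 ALLOC][4-4 FREE][5-10 ALLOC][11-28 FREE]
Op 5: c = malloc(9) -> c = 11; heap: [0-3 ALLOC][4-4 FREE][5-10 ALLOC][11-19 ALLOC][20-28 FREE]
Op 6: d = malloc(7) -> d = 20; heap: [0-3 ALLOC][4-4 FREE][5-10 ALLOC][11-19 ALLOC][20-26 ALLOC][27-28 FREE]
Free blocks: [1 2] total_free=3 largest=2 -> 100*(3-2)/3 = 100/3 ≈ 33.333 -> rounds to 33

Answer: 33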